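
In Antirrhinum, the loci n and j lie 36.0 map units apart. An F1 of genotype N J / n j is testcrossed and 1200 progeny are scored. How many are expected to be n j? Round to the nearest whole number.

A map distance of 36.0 map units corresponds to a recombination frequency of 0.360.
The F1 is N J / n j, so n j is a parental gamete class with expected frequency (1 − r)/2 = 0.640/2 = 0.3200.
Expected number = 0.3200 × 1200 = 384.00 ≈ 384.

384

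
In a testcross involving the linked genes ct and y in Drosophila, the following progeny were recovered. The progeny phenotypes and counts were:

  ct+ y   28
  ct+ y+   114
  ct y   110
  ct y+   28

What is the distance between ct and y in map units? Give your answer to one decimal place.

20.0 map units

The two most frequent classes, ct+ y+ (114) and ct y (110), are the parental types, so the F1 was ct+ y+ / ct y.
The recombinant classes are ct+ y and ct y+: 28 + 28 = 56.
Recombination frequency = 56/280 = 0.2000 ≈ 20.0%, i.e. 20.0 map units.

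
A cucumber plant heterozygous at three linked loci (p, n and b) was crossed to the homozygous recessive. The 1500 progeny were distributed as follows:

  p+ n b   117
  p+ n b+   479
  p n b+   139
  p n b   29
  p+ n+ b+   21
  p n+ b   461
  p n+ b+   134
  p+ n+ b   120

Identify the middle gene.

The two most frequent reciprocal classes, p+ n b+ and p n+ b, are the parental types, so the F1 was p+ n b+ / p n+ b.
The two rarest classes, p+ n+ b+ and p n b, are the double crossovers. Comparing them with the parentals, only the n allele has switched, so n is the middle locus and the order is p – n – b.

n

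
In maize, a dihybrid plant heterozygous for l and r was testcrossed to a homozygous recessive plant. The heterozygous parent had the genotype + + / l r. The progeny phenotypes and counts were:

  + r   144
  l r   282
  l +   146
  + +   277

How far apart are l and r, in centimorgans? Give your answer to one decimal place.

34.2 centimorgans

The recombinant classes are + r and l +: 144 + 146 = 290.
Recombination frequency = 290/849 = 0.3416 ≈ 34.2%, i.e. 34.2 centimorgans.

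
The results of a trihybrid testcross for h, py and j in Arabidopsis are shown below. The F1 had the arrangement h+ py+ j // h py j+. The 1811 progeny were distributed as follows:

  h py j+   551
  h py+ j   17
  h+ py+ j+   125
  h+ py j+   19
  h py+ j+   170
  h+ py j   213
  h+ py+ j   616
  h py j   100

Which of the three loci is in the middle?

h

The two rarest classes, h py+ j and h+ py j+, are the double crossovers. Comparing them with the parentals, only the h allele has switched, so h is the middle locus and the order is j – h – py.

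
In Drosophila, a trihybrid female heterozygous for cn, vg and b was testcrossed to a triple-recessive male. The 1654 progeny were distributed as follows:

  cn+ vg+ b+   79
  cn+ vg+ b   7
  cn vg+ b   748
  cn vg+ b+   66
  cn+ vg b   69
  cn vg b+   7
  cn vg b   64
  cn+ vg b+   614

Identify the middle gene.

The two most frequent reciprocal classes, cn+ vg b+ and cn vg+ b, are the parental types, so the F1 was cn+ vg b+ / cn vg+ b.
The two rarest classes, cn vg b+ and cn+ vg+ b, are the double crossovers. Comparing them with the parentals, only the cn allele has switched, so cn is the middle locus and the order is b – cn – vg.

cn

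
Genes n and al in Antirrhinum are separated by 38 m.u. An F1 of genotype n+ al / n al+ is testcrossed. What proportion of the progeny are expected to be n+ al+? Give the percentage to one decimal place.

19.0%

A map distance of 38 m.u. corresponds to a recombination frequency of 0.380.
The F1 is n+ al / n al+, so n+ al+ is a recombinant gamete class with expected frequency r/2 = 0.380/2 = 0.1900.
That is 0.1900 = 19.0% of the progeny.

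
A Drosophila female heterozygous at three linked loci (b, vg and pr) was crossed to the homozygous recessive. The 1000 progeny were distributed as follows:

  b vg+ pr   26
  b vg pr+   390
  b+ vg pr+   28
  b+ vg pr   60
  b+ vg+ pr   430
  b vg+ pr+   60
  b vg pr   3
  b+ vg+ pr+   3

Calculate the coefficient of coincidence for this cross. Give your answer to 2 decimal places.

The two most frequent reciprocal classes, b vg pr+ and b+ vg+ pr, are the parental types, so the F1 was b vg pr+ / b+ vg+ pr.
The two rarest classes, b vg pr and b+ vg+ pr+, are the double crossovers. Comparing them with the parentals, only the pr allele has switched, so pr is the middle locus and the order is vg – pr – b.
vg–pr: (120 + 6)/1000 = 0.1260; pr–b: (54 + 6)/1000 = 0.0600.
Expected DCO frequency = 0.1260 × 0.0600 ≈ 0.00756; observed = 6/1000 ≈ 0.00600.
Coefficient of coincidence = 0.00600/0.00756 ≈ 0.79.

0.79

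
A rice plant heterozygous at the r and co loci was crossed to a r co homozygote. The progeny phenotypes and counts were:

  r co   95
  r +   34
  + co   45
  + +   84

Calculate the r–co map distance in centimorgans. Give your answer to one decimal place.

The two most frequent classes, + + (84) and r co (95), are the parental types, so the F1 was + + / r co.
The recombinant classes are + co and r +: 45 + 34 = 79.
Recombination frequency = 79/258 = 0.3062 ≈ 30.6%, i.e. 30.6 centimorgans.

30.6 centimorgans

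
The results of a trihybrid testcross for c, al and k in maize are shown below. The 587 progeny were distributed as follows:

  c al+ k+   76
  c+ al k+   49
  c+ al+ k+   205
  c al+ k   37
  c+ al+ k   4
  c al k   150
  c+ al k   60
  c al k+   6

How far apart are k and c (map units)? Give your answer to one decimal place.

The two most frequent reciprocal classes, c al k and c+ al+ k+, are the parental types, so the F1 was c al k / c+ al+ k+.
The two rarest classes, c al k+ and c+ al+ k, are the double crossovers. Comparing them with the parentals, only the k allele has switched, so k is the middle locus and the order is c – k – al.
Crossovers in the c–k interval produce the single-crossover classes c+ al k and c al+ k+ (60 + 76 = 136) plus the double crossovers (10).
RF(c–k) = (136 + 10) / 587 = 146/587 = 0.2487 → 24.9 map units.

24.9 map units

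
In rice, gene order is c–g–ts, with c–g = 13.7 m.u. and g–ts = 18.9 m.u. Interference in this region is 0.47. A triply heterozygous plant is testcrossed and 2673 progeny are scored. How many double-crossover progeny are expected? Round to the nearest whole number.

37

Map distances give recombination frequencies of 0.137 and 0.189 for the two intervals.
With interference 0.47 (so coincidence = 0.53), expected double-crossover frequency = 0.137 × 0.189 × 0.53 = 0.01372.
Expected number = 0.01372 × 2673 = 36.68 ≈ 37.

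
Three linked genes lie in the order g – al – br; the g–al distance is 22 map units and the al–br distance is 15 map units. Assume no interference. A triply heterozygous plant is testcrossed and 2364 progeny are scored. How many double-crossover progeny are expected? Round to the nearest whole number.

78

Map distances give recombination frequencies of 0.220 and 0.150 for the two intervals.
With no interference, expected double-crossover frequency = 0.220 × 0.150 = 0.03300.
Expected number = 0.03300 × 2364 = 78.01 ≈ 78.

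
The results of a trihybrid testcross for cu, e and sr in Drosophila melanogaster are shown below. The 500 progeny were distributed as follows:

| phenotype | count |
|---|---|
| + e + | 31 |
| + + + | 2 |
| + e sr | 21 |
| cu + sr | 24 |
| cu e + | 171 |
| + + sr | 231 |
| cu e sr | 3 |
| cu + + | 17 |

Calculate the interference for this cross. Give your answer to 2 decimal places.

The two most frequent reciprocal classes, cu e + and + + sr, are the parental types, so the F1 was cu e + / + + sr.
The two rarest classes, cu e sr and + + +, are the double crossovers. Comparing them with the parentals, only the sr allele has switched, so sr is the middle locus and the order is cu – sr – e.
cu–sr: (55 + 5)/500 = 0.1200; sr–e: (38 + 5)/500 = 0.0860.
Expected DCO frequency = 0.1200 × 0.0860 ≈ 0.01032; observed = 5/500 ≈ 0.01000.
Coefficient of coincidence = 0.01000/0.01032 ≈ 0.97; interference = 1 − 0.97 = 0.03.

0.03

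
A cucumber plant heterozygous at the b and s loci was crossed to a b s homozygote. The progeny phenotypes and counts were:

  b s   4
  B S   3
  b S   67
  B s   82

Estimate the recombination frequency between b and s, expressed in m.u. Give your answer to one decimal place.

4.5 m.u.

The two most frequent classes, B s (82) and b S (67), are the parental types, so the F1 was B s / b S.
The recombinant classes are B S and b s: 3 + 4 = 7.
Recombination frequency = 7/156 = 0.0449 ≈ 4.5%, i.e. 4.5 m.u.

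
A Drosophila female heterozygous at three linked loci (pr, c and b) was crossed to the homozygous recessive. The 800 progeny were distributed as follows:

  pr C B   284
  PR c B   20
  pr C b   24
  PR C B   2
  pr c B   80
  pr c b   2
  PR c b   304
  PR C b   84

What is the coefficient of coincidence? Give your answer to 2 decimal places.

0.40

The two most frequent reciprocal classes, PR c b and pr C B, are the parental types, so the F1 was PR c b / pr C B.
The two rarest classes, pr c b and PR C B, are the double crossovers. Comparing them with the parentals, only the pr allele has switched, so pr is the middle locus and the order is b – pr – c.
b–pr: (44 + 4)/800 = 0.0600; pr–c: (164 + 4)/800 = 0.2100.
Expected DCO frequency = 0.0600 × 0.2100 ≈ 0.01260; observed = 4/800 ≈ 0.00500.
Coefficient of coincidence = 0.00500/0.01260 ≈ 0.40.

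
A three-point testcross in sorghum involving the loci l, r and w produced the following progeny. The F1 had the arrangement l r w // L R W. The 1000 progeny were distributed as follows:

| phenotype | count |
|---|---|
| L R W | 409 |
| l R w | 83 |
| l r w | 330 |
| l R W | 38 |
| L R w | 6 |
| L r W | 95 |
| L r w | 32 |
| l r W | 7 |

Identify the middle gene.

The two rarest classes, l r W and L R w, are the double crossovers. Comparing them with the parentals, only the w allele has switched, so w is the middle locus and the order is l – w – r.

w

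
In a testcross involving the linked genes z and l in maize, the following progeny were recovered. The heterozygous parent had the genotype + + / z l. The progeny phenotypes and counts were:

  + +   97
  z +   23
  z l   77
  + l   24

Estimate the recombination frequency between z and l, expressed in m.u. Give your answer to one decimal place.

21.3 m.u.

The recombinant classes are + l and z +: 24 + 23 = 47.
Recombination frequency = 47/221 = 0.2127 ≈ 21.3%, i.e. 21.3 m.u.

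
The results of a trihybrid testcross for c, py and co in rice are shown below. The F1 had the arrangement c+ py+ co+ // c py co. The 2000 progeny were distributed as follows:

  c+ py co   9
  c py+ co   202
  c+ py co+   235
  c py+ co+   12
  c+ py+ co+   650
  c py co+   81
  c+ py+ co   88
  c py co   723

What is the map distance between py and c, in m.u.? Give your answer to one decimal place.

The two rarest classes, c py+ co+ and c+ py co, are the double crossovers. Comparing them with the parentals, only the c allele has switched, so c is the middle locus and the order is co – c – py.
Crossovers in the c–py interval produce the single-crossover classes c+ py co+ and c py+ co (235 + 202 = 437) plus the double crossovers (21).
RF(c–py) = (437 + 21) / 2000 = 458/2000 = 0.2290 → 22.9 m.u.

22.9 m.u.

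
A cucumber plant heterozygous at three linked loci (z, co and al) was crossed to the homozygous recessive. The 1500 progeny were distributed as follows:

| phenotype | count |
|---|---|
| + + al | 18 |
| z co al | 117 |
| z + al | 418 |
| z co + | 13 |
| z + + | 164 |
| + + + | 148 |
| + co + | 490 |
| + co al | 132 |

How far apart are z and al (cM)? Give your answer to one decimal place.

The two most frequent reciprocal classes, z + al and + co +, are the parental types, so the F1 was z + al / + co +.
The two rarest classes, + + al and z co +, are the double crossovers. Comparing them with the parentals, only the z allele has switched, so z is the middle locus and the order is al – z – co.
Crossovers in the al–z interval produce the single-crossover classes z + + and + co al (164 + 132 = 296) plus the double crossovers (31).
RF(al–z) = (296 + 31) / 1500 = 327/1500 = 0.2180 → 21.8 cM.

21.8 cM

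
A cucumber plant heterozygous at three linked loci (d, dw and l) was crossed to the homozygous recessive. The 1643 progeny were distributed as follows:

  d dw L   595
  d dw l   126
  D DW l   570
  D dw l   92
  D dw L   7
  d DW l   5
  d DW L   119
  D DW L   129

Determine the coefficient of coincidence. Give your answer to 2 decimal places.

The two most frequent reciprocal classes, D DW l and d dw L, are the parental types, so the F1 was D DW l / d dw L.
The two rarest classes, d DW l and D dw L, are the double crossovers. Comparing them with the parentals, only the d allele has switched, so d is the middle locus and the order is dw – d – l.
dw–d: (211 + 12)/1643 = 0.1357; d–l: (255 + 12)/1643 = 0.1625.
Expected DCO frequency = 0.1357 × 0.1625 ≈ 0.02205; observed = 12/1643 ≈ 0.00730.
Coefficient of coincidence = 0.00730/0.02205 ≈ 0.33.

0.33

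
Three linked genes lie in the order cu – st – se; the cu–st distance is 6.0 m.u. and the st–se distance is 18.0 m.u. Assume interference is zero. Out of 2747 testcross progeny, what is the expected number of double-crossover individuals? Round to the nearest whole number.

30

Map distances give recombination frequencies of 0.060 and 0.180 for the two intervals.
With no interference, expected double-crossover frequency = 0.060 × 0.180 = 0.01080.
Expected number = 0.01080 × 2747 = 29.67 ≈ 30.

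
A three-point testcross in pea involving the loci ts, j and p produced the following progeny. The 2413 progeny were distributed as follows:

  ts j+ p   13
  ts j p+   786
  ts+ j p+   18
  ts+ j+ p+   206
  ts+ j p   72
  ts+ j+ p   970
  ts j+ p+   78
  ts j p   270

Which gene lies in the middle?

ts

The two most frequent reciprocal classes, ts j p+ and ts+ j+ p, are the parental types, so the F1 was ts j p+ / ts+ j+ p.
The two rarest classes, ts+ j p+ and ts j+ p, are the double crossovers. Comparing them with the parentals, only the ts allele has switched, so ts is the middle locus and the order is j – ts – p.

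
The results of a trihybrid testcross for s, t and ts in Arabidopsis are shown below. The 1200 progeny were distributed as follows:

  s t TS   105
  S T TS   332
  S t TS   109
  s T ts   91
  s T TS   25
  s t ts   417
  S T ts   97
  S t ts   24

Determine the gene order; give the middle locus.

s

The two most frequent reciprocal classes, s t ts and S T TS, are the parental types, so the F1 was s t ts / S T TS.
The two rarest classes, S t ts and s T TS, are the double crossovers. Comparing them with the parentals, only the s allele has switched, so s is the middle locus and the order is ts – s – t.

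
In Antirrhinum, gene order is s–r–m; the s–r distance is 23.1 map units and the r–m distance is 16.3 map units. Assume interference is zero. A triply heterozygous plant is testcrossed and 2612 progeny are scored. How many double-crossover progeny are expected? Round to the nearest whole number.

98

Map distances give recombination frequencies of 0.231 and 0.163 for the two intervals.
With no interference, expected double-crossover frequency = 0.231 × 0.163 = 0.03765.
Expected number = 0.03765 × 2612 = 98.35 ≈ 98.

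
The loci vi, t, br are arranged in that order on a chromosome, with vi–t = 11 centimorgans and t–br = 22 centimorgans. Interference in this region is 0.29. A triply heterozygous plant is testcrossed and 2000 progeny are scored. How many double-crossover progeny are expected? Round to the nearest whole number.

34

Map distances give recombination frequencies of 0.110 and 0.220 for the two intervals.
With interference 0.29 (so coincidence = 0.71), expected double-crossover frequency = 0.110 × 0.220 × 0.71 = 0.01718.
Expected number = 0.01718 × 2000 = 34.36 ≈ 34.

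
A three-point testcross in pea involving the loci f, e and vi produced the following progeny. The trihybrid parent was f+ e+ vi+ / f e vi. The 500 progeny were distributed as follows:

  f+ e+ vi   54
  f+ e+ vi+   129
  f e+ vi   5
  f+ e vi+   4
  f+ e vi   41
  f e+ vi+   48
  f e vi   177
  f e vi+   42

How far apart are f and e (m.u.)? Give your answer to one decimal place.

The two rarest classes, f+ e vi+ and f e+ vi, are the double crossovers. Comparing them with the parentals, only the e allele has switched, so e is the middle locus and the order is vi – e – f.
Crossovers in the e–f interval produce the single-crossover classes f e+ vi+ and f+ e vi (48 + 41 = 89) plus the double crossovers (9).
RF(e–f) = (89 + 9) / 500 = 98/500 = 0.1960 → 19.6 m.u.

19.6 m.u.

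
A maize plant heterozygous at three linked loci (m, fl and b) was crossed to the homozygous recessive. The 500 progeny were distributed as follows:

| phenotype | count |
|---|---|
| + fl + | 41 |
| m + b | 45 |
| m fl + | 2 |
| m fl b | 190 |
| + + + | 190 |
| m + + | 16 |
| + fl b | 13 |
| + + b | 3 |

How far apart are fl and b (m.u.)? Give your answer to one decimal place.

The two most frequent reciprocal classes, m fl b and + + +, are the parental types, so the F1 was m fl b / + + +.
The two rarest classes, m fl + and + + b, are the double crossovers. Comparing them with the parentals, only the b allele has switched, so b is the middle locus and the order is m – b – fl.
Crossovers in the b–fl interval produce the single-crossover classes m + b and + fl + (45 + 41 = 86) plus the double crossovers (5).
RF(b–fl) = (86 + 5) / 500 = 91/500 = 0.1820 → 18.2 m.u.

18.2 m.u.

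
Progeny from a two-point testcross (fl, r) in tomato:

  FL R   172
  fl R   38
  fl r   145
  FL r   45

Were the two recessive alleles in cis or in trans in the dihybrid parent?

cis

The two most frequent classes are FL R (172) and fl r (145); these are the parental (non-recombinant) types.
So the F1 carried FL R on one chromosome and fl r on the other — the recessive alleles are on the same chromosome (cis / coupling).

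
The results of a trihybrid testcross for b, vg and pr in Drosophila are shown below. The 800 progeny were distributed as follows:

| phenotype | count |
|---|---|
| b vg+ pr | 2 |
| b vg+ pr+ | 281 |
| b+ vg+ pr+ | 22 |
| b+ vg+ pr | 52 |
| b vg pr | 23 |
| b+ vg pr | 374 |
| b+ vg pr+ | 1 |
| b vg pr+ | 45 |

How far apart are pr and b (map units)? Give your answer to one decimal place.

The two most frequent reciprocal classes, b+ vg pr and b vg+ pr+, are the parental types, so the F1 was b+ vg pr / b vg+ pr+.
The two rarest classes, b+ vg pr+ and b vg+ pr, are the double crossovers. Comparing them with the parentals, only the pr allele has switched, so pr is the middle locus and the order is b – pr – vg.
Crossovers in the b–pr interval produce the single-crossover classes b vg pr and b+ vg+ pr+ (23 + 22 = 45) plus the double crossovers (3).
RF(b–pr) = (45 + 3) / 800 = 48/800 = 0.0600 → 6.0 map units.

6.0 map units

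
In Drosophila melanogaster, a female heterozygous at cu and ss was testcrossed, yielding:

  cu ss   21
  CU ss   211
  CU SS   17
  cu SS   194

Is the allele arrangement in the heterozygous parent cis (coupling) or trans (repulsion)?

The two most frequent classes are CU ss (211) and cu SS (194); these are the parental (non-recombinant) types.
So the F1 carried CU ss on one chromosome and cu SS on the other — the recessive alleles are on opposite chromosomes (trans / repulsion).

trans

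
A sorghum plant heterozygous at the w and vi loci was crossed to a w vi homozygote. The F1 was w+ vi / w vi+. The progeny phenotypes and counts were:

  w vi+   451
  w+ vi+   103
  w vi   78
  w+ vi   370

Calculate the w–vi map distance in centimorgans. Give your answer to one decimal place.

The recombinant classes are w+ vi+ and w vi: 103 + 78 = 181.
Recombination frequency = 181/1002 = 0.1806 ≈ 18.1%, i.e. 18.1 centimorgans.

18.1 centimorgans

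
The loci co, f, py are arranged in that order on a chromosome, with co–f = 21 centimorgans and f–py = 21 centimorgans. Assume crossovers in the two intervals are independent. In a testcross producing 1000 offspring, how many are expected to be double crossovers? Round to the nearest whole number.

44

Map distances give recombination frequencies of 0.210 and 0.210 for the two intervals.
With no interference, expected double-crossover frequency = 0.210 × 0.210 = 0.04410.
Expected number = 0.04410 × 1000 = 44.10 ≈ 44.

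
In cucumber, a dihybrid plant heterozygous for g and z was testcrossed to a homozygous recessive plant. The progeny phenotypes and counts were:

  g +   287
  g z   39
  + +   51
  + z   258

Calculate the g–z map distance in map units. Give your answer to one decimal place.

14.2 map units

The two most frequent classes, + z (258) and g + (287), are the parental types, so the F1 was + z / g +.
The recombinant classes are + + and g z: 51 + 39 = 90.
Recombination frequency = 90/635 = 0.1417 ≈ 14.2%, i.e. 14.2 map units.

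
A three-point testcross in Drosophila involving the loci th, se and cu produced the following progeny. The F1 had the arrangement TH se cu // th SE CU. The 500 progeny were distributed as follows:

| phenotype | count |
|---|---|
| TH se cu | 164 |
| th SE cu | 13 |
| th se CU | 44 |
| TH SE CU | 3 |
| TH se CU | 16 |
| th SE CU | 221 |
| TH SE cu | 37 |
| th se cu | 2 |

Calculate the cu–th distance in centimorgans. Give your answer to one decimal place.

The two rarest classes, th se cu and TH SE CU, are the double crossovers. Comparing them with the parentals, only the th allele has switched, so th is the middle locus and the order is cu – th – se.
Crossovers in the cu–th interval produce the single-crossover classes TH se CU and th SE cu (16 + 13 = 29) plus the double crossovers (5).
RF(cu–th) = (29 + 5) / 500 = 34/500 = 0.0680 → 6.8 centimorgans.

6.8 centimorgans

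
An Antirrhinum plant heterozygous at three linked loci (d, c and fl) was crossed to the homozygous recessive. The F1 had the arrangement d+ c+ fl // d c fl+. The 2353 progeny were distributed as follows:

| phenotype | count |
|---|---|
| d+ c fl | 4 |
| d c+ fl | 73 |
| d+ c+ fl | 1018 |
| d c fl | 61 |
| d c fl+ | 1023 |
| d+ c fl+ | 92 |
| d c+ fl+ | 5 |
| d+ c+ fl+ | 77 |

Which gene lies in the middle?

c

The two rarest classes, d+ c fl and d c+ fl+, are the double crossovers. Comparing them with the parentals, only the c allele has switched, so c is the middle locus and the order is fl – c – d.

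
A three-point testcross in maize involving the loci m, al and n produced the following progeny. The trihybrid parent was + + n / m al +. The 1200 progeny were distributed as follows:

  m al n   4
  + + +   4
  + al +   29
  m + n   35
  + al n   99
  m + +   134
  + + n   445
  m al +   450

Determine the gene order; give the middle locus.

The two rarest classes, + + + and m al n, are the double crossovers. Comparing them with the parentals, only the n allele has switched, so n is the middle locus and the order is al – n – m.

n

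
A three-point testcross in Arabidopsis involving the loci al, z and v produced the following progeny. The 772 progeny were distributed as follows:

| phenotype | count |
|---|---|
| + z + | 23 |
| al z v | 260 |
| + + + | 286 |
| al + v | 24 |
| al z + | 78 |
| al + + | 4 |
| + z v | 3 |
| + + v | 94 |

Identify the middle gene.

The two most frequent reciprocal classes, + + + and al z v, are the parental types, so the F1 was + + + / al z v.
The two rarest classes, al + + and + z v, are the double crossovers. Comparing them with the parentals, only the al allele has switched, so al is the middle locus and the order is v – al – z.

al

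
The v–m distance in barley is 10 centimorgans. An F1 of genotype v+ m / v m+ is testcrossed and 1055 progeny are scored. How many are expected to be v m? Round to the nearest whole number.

A map distance of 10 centimorgans corresponds to a recombination frequency of 0.100.
The F1 is v+ m / v m+, so v m is a recombinant gamete class with expected frequency r/2 = 0.100/2 = 0.0500.
Expected number = 0.0500 × 1055 = 52.75 ≈ 53.

53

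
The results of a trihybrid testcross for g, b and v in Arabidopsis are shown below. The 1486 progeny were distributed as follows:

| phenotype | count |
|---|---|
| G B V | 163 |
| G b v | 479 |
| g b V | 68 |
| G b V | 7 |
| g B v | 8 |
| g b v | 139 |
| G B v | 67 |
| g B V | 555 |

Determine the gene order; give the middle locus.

v

The two most frequent reciprocal classes, g B V and G b v, are the parental types, so the F1 was g B V / G b v.
The two rarest classes, g B v and G b V, are the double crossovers. Comparing them with the parentals, only the v allele has switched, so v is the middle locus and the order is g – v – b.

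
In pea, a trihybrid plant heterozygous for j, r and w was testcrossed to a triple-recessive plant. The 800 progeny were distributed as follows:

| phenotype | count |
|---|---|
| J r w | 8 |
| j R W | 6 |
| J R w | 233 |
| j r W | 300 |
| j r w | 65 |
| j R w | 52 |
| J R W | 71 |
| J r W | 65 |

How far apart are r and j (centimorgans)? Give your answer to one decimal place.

The two most frequent reciprocal classes, j r W and J R w, are the parental types, so the F1 was j r W / J R w.
The two rarest classes, j R W and J r w, are the double crossovers. Comparing them with the parentals, only the r allele has switched, so r is the middle locus and the order is j – r – w.
Crossovers in the j–r interval produce the single-crossover classes J r W and j R w (65 + 52 = 117) plus the double crossovers (14).
RF(j–r) = (117 + 14) / 800 = 131/800 = 0.1638 → 16.4 centimorgans.

16.4 centimorgans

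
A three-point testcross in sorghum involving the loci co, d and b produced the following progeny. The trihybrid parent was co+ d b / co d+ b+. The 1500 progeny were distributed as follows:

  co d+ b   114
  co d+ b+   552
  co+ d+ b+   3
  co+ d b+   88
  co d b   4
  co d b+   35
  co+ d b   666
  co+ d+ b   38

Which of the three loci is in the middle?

The two rarest classes, co d b and co+ d+ b+, are the double crossovers. Comparing them with the parentals, only the co allele has switched, so co is the middle locus and the order is b – co – d.

co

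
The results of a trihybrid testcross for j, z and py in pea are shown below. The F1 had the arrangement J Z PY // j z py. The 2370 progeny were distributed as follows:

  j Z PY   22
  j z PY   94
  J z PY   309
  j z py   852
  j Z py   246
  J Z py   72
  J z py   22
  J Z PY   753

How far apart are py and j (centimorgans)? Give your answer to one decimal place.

The two rarest classes, j Z PY and J z py, are the double crossovers. Comparing them with the parentals, only the j allele has switched, so j is the middle locus and the order is py – j – z.
Crossovers in the py–j interval produce the single-crossover classes J Z py and j z PY (72 + 94 = 166) plus the double crossovers (44).
RF(py–j) = (166 + 44) / 2370 = 210/2370 = 0.0886 → 8.9 centimorgans.

8.9 centimorgans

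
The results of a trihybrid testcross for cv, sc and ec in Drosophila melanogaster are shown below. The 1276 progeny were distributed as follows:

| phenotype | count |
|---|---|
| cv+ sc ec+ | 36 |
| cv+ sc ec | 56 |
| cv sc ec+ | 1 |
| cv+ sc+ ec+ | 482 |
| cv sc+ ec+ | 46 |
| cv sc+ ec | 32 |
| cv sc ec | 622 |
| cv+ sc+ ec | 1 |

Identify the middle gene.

ec

The two most frequent reciprocal classes, cv sc ec and cv+ sc+ ec+, are the parental types, so the F1 was cv sc ec / cv+ sc+ ec+.
The two rarest classes, cv sc ec+ and cv+ sc+ ec, are the double crossovers. Comparing them with the parentals, only the ec allele has switched, so ec is the middle locus and the order is sc – ec – cv.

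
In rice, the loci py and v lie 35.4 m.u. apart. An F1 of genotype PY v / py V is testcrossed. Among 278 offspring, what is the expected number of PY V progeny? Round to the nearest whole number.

49

A map distance of 35.4 m.u. corresponds to a recombination frequency of 0.354.
The F1 is PY v / py V, so PY V is a recombinant gamete class with expected frequency r/2 = 0.354/2 = 0.1770.
Expected number = 0.1770 × 278 = 49.21 ≈ 49.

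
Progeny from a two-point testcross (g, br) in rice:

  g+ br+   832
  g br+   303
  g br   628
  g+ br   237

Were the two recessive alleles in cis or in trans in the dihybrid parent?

cis

The two most frequent classes are g+ br+ (832) and g br (628); these are the parental (non-recombinant) types.
So the F1 carried g+ br+ on one chromosome and g br on the other — the recessive alleles are on the same chromosome (cis / coupling).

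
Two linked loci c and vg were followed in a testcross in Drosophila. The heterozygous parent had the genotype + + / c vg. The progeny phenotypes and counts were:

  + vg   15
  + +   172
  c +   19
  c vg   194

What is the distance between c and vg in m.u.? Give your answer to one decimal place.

8.5 m.u.

The recombinant classes are + vg and c +: 15 + 19 = 34.
Recombination frequency = 34/400 = 0.0850 ≈ 8.5%, i.e. 8.5 m.u.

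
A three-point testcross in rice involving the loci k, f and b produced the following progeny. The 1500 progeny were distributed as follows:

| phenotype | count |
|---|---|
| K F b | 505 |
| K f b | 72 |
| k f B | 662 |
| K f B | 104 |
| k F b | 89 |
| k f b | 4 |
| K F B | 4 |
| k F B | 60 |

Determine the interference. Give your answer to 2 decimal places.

The two most frequent reciprocal classes, k f B and K F b, are the parental types, so the F1 was k f B / K F b.
The two rarest classes, k f b and K F B, are the double crossovers. Comparing them with the parentals, only the b allele has switched, so b is the middle locus and the order is f – b – k.
f–b: (132 + 8)/1500 = 0.0933; b–k: (193 + 8)/1500 = 0.1340.
Expected DCO frequency = 0.0933 × 0.1340 ≈ 0.01250; observed = 8/1500 ≈ 0.00533.
Coefficient of coincidence = 0.00533/0.01250 ≈ 0.43; interference = 1 − 0.43 = 0.57.

0.57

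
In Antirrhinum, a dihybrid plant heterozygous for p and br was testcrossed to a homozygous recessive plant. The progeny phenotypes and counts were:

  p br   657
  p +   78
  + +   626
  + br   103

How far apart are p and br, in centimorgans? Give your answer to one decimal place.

12.4 centimorgans

The two most frequent classes, + + (626) and p br (657), are the parental types, so the F1 was + + / p br.
The recombinant classes are + br and p +: 103 + 78 = 181.
Recombination frequency = 181/1464 = 0.1236 ≈ 12.4%, i.e. 12.4 centimorgans.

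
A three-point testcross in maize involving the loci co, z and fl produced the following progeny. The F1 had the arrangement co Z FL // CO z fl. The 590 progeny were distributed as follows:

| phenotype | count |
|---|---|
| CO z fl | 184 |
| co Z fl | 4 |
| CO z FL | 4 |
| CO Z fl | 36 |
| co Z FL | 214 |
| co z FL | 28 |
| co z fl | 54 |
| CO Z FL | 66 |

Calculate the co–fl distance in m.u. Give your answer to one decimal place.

The two rarest classes, co Z fl and CO z FL, are the double crossovers. Comparing them with the parentals, only the fl allele has switched, so fl is the middle locus and the order is z – fl – co.
Crossovers in the fl–co interval produce the single-crossover classes CO Z FL and co z fl (66 + 54 = 120) plus the double crossovers (8).
RF(fl–co) = (120 + 8) / 590 = 128/590 = 0.2169 → 21.7 m.u.

21.7 m.u.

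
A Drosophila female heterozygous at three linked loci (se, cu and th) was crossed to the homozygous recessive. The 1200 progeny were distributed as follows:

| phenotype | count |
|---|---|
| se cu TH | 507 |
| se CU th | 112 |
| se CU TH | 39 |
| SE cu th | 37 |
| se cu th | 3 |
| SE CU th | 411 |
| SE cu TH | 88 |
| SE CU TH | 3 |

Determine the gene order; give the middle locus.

The two most frequent reciprocal classes, se cu TH and SE CU th, are the parental types, so the F1 was se cu TH / SE CU th.
The two rarest classes, se cu th and SE CU TH, are the double crossovers. Comparing them with the parentals, only the th allele has switched, so th is the middle locus and the order is se – th – cu.

th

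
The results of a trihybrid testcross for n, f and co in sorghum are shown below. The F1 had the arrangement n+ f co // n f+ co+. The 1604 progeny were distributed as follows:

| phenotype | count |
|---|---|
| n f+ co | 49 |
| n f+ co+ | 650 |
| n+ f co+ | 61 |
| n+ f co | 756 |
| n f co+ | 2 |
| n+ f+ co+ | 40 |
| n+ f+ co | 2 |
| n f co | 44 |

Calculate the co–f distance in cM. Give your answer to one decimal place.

7.1 cM

The two rarest classes, n+ f+ co and n f co+, are the double crossovers. Comparing them with the parentals, only the f allele has switched, so f is the middle locus and the order is n – f – co.
Crossovers in the f–co interval produce the single-crossover classes n+ f co+ and n f+ co (61 + 49 = 110) plus the double crossovers (4).
RF(f–co) = (110 + 4) / 1604 = 114/1604 = 0.0711 → 7.1 cM.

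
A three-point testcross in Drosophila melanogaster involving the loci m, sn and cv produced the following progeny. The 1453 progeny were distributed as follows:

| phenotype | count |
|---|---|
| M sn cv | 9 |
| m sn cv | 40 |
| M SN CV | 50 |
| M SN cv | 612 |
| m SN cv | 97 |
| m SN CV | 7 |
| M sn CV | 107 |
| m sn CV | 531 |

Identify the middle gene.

The two most frequent reciprocal classes, m sn CV and M SN cv, are the parental types, so the F1 was m sn CV / M SN cv.
The two rarest classes, m SN CV and M sn cv, are the double crossovers. Comparing them with the parentals, only the sn allele has switched, so sn is the middle locus and the order is cv – sn – m.

sn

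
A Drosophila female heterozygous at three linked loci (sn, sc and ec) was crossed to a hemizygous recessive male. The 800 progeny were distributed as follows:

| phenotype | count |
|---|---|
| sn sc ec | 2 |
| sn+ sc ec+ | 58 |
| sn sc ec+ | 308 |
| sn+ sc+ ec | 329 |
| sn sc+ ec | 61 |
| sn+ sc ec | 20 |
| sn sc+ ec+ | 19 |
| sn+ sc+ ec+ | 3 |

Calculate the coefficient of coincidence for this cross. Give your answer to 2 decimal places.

The two most frequent reciprocal classes, sn sc ec+ and sn+ sc+ ec, are the parental types, so the F1 was sn sc ec+ / sn+ sc+ ec.
The two rarest classes, sn sc ec and sn+ sc+ ec+, are the double crossovers. Comparing them with the parentals, only the ec allele has switched, so ec is the middle locus and the order is sn – ec – sc.
sn–ec: (119 + 5)/800 = 0.1550; ec–sc: (39 + 5)/800 = 0.0550.
Expected DCO frequency = 0.1550 × 0.0550 ≈ 0.00852; observed = 5/800 ≈ 0.00625.
Coefficient of coincidence = 0.00625/0.00852 ≈ 0.73.

0.73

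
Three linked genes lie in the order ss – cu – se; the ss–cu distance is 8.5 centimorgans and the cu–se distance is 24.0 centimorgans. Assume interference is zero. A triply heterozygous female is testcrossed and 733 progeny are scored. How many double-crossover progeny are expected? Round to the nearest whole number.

15

Map distances give recombination frequencies of 0.085 and 0.240 for the two intervals.
With no interference, expected double-crossover frequency = 0.085 × 0.240 = 0.02040.
Expected number = 0.02040 × 733 = 14.95 ≈ 15.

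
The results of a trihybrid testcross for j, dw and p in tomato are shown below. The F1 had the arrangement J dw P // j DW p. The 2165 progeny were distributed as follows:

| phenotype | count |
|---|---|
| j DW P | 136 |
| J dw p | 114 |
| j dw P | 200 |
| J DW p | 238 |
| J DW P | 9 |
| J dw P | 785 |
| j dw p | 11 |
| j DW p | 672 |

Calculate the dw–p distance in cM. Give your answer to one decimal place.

12.5 cM

The two rarest classes, J DW P and j dw p, are the double crossovers. Comparing them with the parentals, only the dw allele has switched, so dw is the middle locus and the order is p – dw – j.
Crossovers in the p–dw interval produce the single-crossover classes J dw p and j DW P (114 + 136 = 250) plus the double crossovers (20).
RF(p–dw) = (250 + 20) / 2165 = 270/2165 = 0.1247 → 12.5 cM.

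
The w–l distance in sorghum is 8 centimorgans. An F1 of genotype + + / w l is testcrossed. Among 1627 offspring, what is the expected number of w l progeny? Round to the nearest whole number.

A map distance of 8 centimorgans corresponds to a recombination frequency of 0.080.
The F1 is + + / w l, so w l is a parental gamete class with expected frequency (1 − r)/2 = 0.920/2 = 0.4600.
Expected number = 0.4600 × 1627 = 748.42 ≈ 748.

748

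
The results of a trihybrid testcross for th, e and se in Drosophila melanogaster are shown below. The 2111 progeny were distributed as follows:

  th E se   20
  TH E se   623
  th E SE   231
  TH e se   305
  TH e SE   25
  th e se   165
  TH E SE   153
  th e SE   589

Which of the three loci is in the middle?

th

The two most frequent reciprocal classes, th e SE and TH E se, are the parental types, so the F1 was th e SE / TH E se.
The two rarest classes, TH e SE and th E se, are the double crossovers. Comparing them with the parentals, only the th allele has switched, so th is the middle locus and the order is e – th – se.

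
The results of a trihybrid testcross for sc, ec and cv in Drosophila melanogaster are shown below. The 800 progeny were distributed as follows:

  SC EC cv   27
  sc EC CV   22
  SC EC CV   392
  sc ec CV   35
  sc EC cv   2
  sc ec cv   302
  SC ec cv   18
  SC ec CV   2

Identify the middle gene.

ec

The two most frequent reciprocal classes, sc ec cv and SC EC CV, are the parental types, so the F1 was sc ec cv / SC EC CV.
The two rarest classes, sc EC cv and SC ec CV, are the double crossovers. Comparing them with the parentals, only the ec allele has switched, so ec is the middle locus and the order is sc – ec – cv.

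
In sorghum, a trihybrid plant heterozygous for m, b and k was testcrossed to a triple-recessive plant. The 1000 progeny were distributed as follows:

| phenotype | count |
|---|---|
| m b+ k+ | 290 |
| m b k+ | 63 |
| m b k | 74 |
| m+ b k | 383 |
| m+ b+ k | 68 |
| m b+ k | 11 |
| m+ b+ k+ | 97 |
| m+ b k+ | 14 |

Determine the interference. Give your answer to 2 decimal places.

0.18

The two most frequent reciprocal classes, m b+ k+ and m+ b k, are the parental types, so the F1 was m b+ k+ / m+ b k.
The two rarest classes, m b+ k and m+ b k+, are the double crossovers. Comparing them with the parentals, only the k allele has switched, so k is the middle locus and the order is m – k – b.
m–k: (171 + 25)/1000 = 0.1960; k–b: (131 + 25)/1000 = 0.1560.
Expected DCO frequency = 0.1960 × 0.1560 ≈ 0.03058; observed = 25/1000 ≈ 0.02500.
Coefficient of coincidence = 0.02500/0.03058 ≈ 0.82; interference = 1 − 0.82 = 0.18.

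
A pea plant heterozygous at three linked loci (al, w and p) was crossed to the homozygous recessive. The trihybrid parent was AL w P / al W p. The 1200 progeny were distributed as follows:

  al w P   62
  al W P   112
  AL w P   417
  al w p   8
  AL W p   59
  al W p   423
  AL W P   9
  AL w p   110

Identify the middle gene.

The two rarest classes, AL W P and al w p, are the double crossovers. Comparing them with the parentals, only the w allele has switched, so w is the middle locus and the order is p – w – al.

w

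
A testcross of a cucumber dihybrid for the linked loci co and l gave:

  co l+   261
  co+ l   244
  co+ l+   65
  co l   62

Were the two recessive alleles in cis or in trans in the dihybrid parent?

The two most frequent classes are co+ l (244) and co l+ (261); these are the parental (non-recombinant) types.
So the F1 carried co+ l on one chromosome and co l+ on the other — the recessive alleles are on opposite chromosomes (trans / repulsion).

trans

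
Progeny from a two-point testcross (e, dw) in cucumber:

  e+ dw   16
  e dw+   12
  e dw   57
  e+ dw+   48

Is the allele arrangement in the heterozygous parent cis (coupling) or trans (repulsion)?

cis

The two most frequent classes are e+ dw+ (48) and e dw (57); these are the parental (non-recombinant) types.
So the F1 carried e+ dw+ on one chromosome and e dw on the other — the recessive alleles are on the same chromosome (cis / coupling).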